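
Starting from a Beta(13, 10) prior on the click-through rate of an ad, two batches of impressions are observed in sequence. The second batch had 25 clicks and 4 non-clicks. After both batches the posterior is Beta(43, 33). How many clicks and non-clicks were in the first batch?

Because Beta–binomial updating is additive in the counts, the combined data contributed (α_post−α_prior, β_post−β_prior) successes and failures.
Total across both batches: 43−13=30 clicks, 33−10=23 non-clicks.
Subtract the second batch: 30−25=5 clicks and 23−4=19 non-clicks.

5 clicks and 19 non-clicks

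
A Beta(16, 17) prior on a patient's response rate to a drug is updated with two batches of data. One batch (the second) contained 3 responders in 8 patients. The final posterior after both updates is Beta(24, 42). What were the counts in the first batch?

Sequential conjugate updates are equivalent to a single update on the pooled data, so total successes = posterior α − prior α and total failures = posterior β − prior β.
Total across both batches: 24−16=8 responders, 42−17=25 non-responders.
Subtract the second batch: 8−3=5 responders and 25−5=20 non-responders.

5 responders and 20 non-responders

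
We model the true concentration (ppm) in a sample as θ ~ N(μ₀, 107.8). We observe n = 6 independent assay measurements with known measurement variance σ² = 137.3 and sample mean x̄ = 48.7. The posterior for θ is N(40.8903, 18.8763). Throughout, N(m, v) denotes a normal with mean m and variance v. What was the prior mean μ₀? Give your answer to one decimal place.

With known observation variance, the Normal–Normal posterior has precision τ_n = τ₀ + n/σ² and mean μ_n = (τ₀μ₀ + (n/σ²)x̄)/τ_n.
Here τ₀ = 1/107.8 = 0.009276 and τ_data = 6/137.3 = 0.043700, so τ_n = 0.052976.
Rearranging for μ₀: μ₀ = (μ_n·τ_n − τ_data·x̄)/τ₀ = (40.8903·0.052976 − 0.043700·48.7) / 0.009276 = 0.038015/0.009276 ≈ 4.1.

μ₀ = 4.1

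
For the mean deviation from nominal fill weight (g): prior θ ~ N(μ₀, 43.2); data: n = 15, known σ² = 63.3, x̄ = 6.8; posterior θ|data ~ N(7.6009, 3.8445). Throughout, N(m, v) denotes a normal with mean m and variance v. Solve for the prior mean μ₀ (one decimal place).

With known observation variance, the Normal–Normal posterior has precision τ_n = τ₀ + n/σ² and mean μ_n = (τ₀μ₀ + (n/σ²)x̄)/τ_n.
Here τ₀ = 1/43.2 = 0.023148 and τ_data = 15/63.3 = 0.236967, so τ_n = 0.260115.
Rearranging for μ₀: μ₀ = (μ_n·τ_n − τ_data·x̄)/τ₀ = (7.6009·0.260115 − 0.236967·6.8) / 0.023148 = 0.365733/0.023148 ≈ 15.8.

μ₀ = 15.8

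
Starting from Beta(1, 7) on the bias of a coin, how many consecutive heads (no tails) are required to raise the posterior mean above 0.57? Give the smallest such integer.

k = 9

After k heads and 0 tails the posterior is Beta(1+k, 7), with mean (1+k)/(1+7+k).
Set (1+k)/(8+k) > 0.57 and solve: k > (0.57·8 − 1)/(1 − 0.57) = 8.279.
The smallest integer exceeding 8.279 is 9, and checking k=9: (10)/(17) = 0.5882 > 0.57.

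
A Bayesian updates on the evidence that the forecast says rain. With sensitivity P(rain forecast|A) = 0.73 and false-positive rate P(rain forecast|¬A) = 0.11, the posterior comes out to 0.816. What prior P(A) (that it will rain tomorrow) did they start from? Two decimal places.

Bayes' rule in odds form gives O(A|E) = O(A)·[P(E|A)/P(E|¬A)], hence O(A) = O(A|E)/LR.
Posterior odds = 0.816/(1−0.816) = 4.4348. LR = 0.73/0.11 = 6.6364.
Prior odds = 4.4348/6.6364 = 0.6683, so P(A) = 0.6683/(1+0.6683) ≈ 0.40.

P(A) = 0.40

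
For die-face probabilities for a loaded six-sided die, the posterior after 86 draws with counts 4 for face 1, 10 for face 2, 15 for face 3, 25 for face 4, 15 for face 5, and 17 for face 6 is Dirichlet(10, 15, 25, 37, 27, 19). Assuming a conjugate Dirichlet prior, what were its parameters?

Dirichlet(6, 5, 10, 12, 12, 2)

For a Dirichlet(α) prior with multinomial counts c, the posterior is Dirichlet(α + c) componentwise.
Subtract each count from the matching posterior parameter: 10−4=6, 15−10=5, 25−15=10, 37−25=12, 27−15=12, 19−17=2.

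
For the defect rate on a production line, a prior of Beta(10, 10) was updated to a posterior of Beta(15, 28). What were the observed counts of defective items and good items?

Under Beta–binomial conjugacy the posterior parameters are (a+s, b+f).
Match parameters: s=15−10=5, f=28−10=18.

5 defective items and 18 good items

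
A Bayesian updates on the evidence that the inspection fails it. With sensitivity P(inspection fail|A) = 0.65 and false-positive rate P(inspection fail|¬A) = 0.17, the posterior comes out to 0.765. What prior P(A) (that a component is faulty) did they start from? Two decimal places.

In odds form, posterior odds = prior odds × likelihood ratio, so prior odds = posterior odds ÷ LR.
Posterior odds = 0.765/(1−0.765) = 3.2553. LR = 0.65/0.17 = 3.8235.
Prior odds = 3.2553/3.8235 = 0.8514, so P(A) = 0.8514/(1+0.8514) ≈ 0.46.

P(A) = 0.46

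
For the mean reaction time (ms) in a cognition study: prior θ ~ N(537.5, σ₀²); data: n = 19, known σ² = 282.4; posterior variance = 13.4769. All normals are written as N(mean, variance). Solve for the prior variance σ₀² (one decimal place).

σ₀² = 144.5

Posterior precision equals prior precision plus data precision: 1/σ_n² = 1/σ₀² + n/σ².
So 1/σ₀² = 1/13.4769 − 19/282.4 = 0.074201 − 0.067280 = 0.006921.
Hence σ₀² = 1/0.006921 ≈ 144.5.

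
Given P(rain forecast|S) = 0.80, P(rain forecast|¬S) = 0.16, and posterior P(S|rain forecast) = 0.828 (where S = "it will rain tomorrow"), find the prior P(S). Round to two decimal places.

P(S) = 0.49

In odds form, posterior odds = prior odds × likelihood ratio, so prior odds = posterior odds ÷ LR.
Posterior odds = 0.828/(1−0.828) = 4.8140. LR = 0.80/0.16 = 5.0000.
Prior odds = 4.8140/5.0000 = 0.9628, so P(S) = 0.9628/(1+0.9628) ≈ 0.49.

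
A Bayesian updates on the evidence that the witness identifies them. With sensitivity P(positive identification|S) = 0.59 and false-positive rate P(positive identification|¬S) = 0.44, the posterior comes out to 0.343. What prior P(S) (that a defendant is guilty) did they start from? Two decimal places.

Bayes' rule in odds form gives O(S|E) = O(S)·[P(E|S)/P(E|¬S)], hence O(S) = O(S|E)/LR.
Posterior odds = 0.343/(1−0.343) = 0.5221. LR = 0.59/0.44 = 1.3409.
Prior odds = 0.5221/1.3409 = 0.3894, so P(S) = 0.3894/(1+0.3894) ≈ 0.28.

P(S) = 0.28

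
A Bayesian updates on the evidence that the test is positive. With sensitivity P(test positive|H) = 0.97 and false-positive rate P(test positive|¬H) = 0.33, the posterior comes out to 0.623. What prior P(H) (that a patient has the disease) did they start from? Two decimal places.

In odds form, posterior odds = prior odds × likelihood ratio, so prior odds = posterior odds ÷ LR.
Posterior odds = 0.623/(1−0.623) = 1.6525. LR = 0.97/0.33 = 2.9394.
Prior odds = 1.6525/2.9394 = 0.5622, so P(H) = 0.5622/(1+0.5622) ≈ 0.36.

P(H) = 0.36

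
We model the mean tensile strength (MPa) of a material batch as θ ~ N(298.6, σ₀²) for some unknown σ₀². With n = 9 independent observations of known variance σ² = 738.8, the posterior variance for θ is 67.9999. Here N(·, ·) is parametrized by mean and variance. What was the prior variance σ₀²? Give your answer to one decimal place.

For the Normal–Normal model with known σ², precisions add: τ_n = τ₀ + n/σ².
So 1/σ₀² = 1/67.9999 − 9/738.8 = 0.014706 − 0.012182 = 0.002524.
Hence σ₀² = 1/0.002524 ≈ 396.2.

σ₀² = 396.2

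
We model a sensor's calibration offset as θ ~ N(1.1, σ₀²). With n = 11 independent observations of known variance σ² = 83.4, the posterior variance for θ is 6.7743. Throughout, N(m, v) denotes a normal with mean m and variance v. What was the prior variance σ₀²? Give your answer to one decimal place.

Posterior precision equals prior precision plus data precision: 1/σ_n² = 1/σ₀² + n/σ².
So 1/σ₀² = 1/6.7743 − 11/83.4 = 0.147617 − 0.131894 = 0.015723.
Hence σ₀² = 1/0.015723 ≈ 63.6.

σ₀² = 63.6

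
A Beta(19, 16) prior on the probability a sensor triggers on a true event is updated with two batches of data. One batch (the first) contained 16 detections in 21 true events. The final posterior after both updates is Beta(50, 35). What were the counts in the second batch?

15 detections and 14 misses

Sequential conjugate updates are equivalent to a single update on the pooled data, so total successes = posterior α − prior α and total failures = posterior β − prior β.
Total across both batches: 50−19=31 detections, 35−16=19 misses.
Subtract the first batch: 31−16=15 detections and 19−5=14 misses.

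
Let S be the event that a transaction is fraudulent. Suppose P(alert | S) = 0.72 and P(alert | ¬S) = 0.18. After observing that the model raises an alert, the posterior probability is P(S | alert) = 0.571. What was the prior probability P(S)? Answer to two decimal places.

P(S) = 0.25

Bayes' rule in odds form gives O(S|E) = O(S)·[P(E|S)/P(E|¬S)], hence O(S) = O(S|E)/LR.
Posterior odds = 0.571/(1−0.571) = 1.3310. LR = 0.72/0.18 = 4.0000.
Prior odds = 1.3310/4.0000 = 0.3327, so P(S) = 0.3327/(1+0.3327) ≈ 0.25.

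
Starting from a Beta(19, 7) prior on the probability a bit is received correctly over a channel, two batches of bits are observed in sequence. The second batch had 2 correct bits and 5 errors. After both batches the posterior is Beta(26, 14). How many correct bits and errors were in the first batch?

5 correct bits and 2 errors

Because Beta–binomial updating is additive in the counts, the combined data contributed (α_post−α_prior, β_post−β_prior) successes and failures.
Total across both batches: 26−19=7 correct bits, 14−7=7 errors.
Subtract the second batch: 7−2=5 correct bits and 7−5=2 errors.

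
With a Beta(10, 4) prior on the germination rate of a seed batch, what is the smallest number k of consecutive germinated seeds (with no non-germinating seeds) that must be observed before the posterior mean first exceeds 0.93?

After k germinated seeds and 0 non-germinating seeds the posterior is Beta(10+k, 4), with mean (10+k)/(10+4+k).
Set (10+k)/(14+k) > 0.93 and solve: k > (0.93·14 − 10)/(1 − 0.93) = 43.143.
The smallest integer exceeding 43.143 is 44, and checking k=44: (54)/(58) = 0.9310 > 0.93.

k = 44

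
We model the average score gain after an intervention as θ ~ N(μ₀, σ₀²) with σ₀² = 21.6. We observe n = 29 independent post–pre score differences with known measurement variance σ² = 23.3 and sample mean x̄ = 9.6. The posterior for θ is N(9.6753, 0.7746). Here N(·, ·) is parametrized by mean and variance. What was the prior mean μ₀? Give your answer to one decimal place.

With known observation variance, the Normal–Normal posterior has precision τ_n = τ₀ + n/σ² and mean μ_n = (τ₀μ₀ + (n/σ²)x̄)/τ_n.
Here τ₀ = 1/21.6 = 0.046296 and τ_data = 29/23.3 = 1.244635, so τ_n = 1.290931.
Rearranging for μ₀: μ₀ = (μ_n·τ_n − τ_data·x̄)/τ₀ = (9.6753·1.290931 − 1.244635·9.6) / 0.046296 = 0.541649/0.046296 ≈ 11.7.

μ₀ = 11.7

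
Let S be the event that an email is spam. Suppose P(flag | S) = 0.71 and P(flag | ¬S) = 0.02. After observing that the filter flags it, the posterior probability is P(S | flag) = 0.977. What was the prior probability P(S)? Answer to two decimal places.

Bayes' rule in odds form gives O(S|E) = O(S)·[P(E|S)/P(E|¬S)], hence O(S) = O(S|E)/LR.
Posterior odds = 0.977/(1−0.977) = 42.4783. LR = 0.71/0.02 = 35.5000.
Prior odds = 42.4783/35.5000 = 1.1966, so P(S) = 1.1966/(1+1.1966) ≈ 0.54.

P(S) = 0.54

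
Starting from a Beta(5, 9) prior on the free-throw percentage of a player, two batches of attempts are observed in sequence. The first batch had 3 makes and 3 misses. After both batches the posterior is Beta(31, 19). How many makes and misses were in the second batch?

Sequential conjugate updates are equivalent to a single update on the pooled data, so total successes = posterior α − prior α and total failures = posterior β − prior β.
Total across both batches: 31−5=26 makes, 19−9=10 misses.
Subtract the first batch: 26−3=23 makes and 10−3=7 misses.

23 makes and 7 misses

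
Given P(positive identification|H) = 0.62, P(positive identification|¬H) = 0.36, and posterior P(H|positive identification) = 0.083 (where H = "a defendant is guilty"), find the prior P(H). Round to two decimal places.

Bayes' rule in odds form gives O(H|E) = O(H)·[P(E|H)/P(E|¬H)], hence O(H) = O(H|E)/LR.
Posterior odds = 0.083/(1−0.083) = 0.0905. LR = 0.62/0.36 = 1.7222.
Prior odds = 0.0905/1.7222 = 0.0525, so P(H) = 0.0525/(1+0.0525) ≈ 0.05.

P(H) = 0.05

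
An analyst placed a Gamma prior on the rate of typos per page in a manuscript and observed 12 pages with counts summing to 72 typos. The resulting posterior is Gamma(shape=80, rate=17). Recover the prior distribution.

Gamma(shape=8, rate=5)

A Gamma(α, β) prior (rate parametrization) on a Poisson rate with n observations summing to S gives posterior Gamma(α+S, β+n).
So α = 80 − 72 = 8 and β = 17 − 12 = 5.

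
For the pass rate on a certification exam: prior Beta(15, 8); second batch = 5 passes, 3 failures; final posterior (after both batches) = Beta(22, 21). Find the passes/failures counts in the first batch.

Because Beta–binomial updating is additive in the counts, the combined data contributed (α_post−α_prior, β_post−β_prior) successes and failures.
Total across both batches: 22−15=7 passes, 21−8=13 failures.
Subtract the second batch: 7−5=2 passes and 13−3=10 failures.

2 passes and 10 failures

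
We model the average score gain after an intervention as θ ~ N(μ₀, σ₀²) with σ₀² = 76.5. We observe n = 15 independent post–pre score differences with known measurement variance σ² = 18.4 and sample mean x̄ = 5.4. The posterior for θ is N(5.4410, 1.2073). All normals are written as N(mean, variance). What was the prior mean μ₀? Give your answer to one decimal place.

With known observation variance, the Normal–Normal posterior has precision τ_n = τ₀ + n/σ² and mean μ_n = (τ₀μ₀ + (n/σ²)x̄)/τ_n.
Here τ₀ = 1/76.5 = 0.013072 and τ_data = 15/18.4 = 0.815217, so τ_n = 0.828289.
Rearranging for μ₀: μ₀ = (μ_n·τ_n − τ_data·x̄)/τ₀ = (5.4410·0.828289 − 0.815217·5.4) / 0.013072 = 0.104549/0.013072 ≈ 8.0.

μ₀ = 8.0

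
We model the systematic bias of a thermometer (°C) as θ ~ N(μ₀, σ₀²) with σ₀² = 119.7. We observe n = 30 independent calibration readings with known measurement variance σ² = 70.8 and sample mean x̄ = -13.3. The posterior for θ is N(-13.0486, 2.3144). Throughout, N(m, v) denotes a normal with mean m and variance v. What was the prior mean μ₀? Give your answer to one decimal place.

With known observation variance, the Normal–Normal posterior has precision τ_n = τ₀ + n/σ² and mean μ_n = (τ₀μ₀ + (n/σ²)x̄)/τ_n.
Here τ₀ = 1/119.7 = 0.008354 and τ_data = 30/70.8 = 0.423729, so τ_n = 0.432083.
Rearranging for μ₀: μ₀ = (μ_n·τ_n − τ_data·x̄)/τ₀ = (-13.0486·0.432083 − 0.423729·-13.3) / 0.008354 = -0.002483/0.008354 ≈ -0.3.

μ₀ = -0.3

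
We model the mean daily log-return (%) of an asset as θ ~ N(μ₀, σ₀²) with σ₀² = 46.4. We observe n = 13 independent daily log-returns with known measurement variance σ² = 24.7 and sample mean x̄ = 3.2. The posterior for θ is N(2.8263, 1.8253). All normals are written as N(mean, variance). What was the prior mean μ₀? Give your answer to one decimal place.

μ₀ = -6.3

The posterior mean is a precision-weighted average: μ_n = (τ₀μ₀ + τ_data·x̄)/(τ₀+τ_data), with τ₀=1/σ₀² and τ_data=n/σ².
Here τ₀ = 1/46.4 = 0.021552 and τ_data = 13/24.7 = 0.526316, so τ_n = 0.547868.
Rearranging for μ₀: μ₀ = (μ_n·τ_n − τ_data·x̄)/τ₀ = (2.8263·0.547868 − 0.526316·3.2) / 0.021552 = -0.135772/0.021552 ≈ -6.3.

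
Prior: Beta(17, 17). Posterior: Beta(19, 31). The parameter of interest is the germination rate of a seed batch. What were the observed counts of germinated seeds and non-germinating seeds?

2 germinated seeds and 14 non-germinating seeds

A Beta(a, b) prior with s successes and f failures in binomial data gives a Beta(a+s, b+f) posterior.
So s = 19 − 17 = 2 and f = 31 − 17 = 14.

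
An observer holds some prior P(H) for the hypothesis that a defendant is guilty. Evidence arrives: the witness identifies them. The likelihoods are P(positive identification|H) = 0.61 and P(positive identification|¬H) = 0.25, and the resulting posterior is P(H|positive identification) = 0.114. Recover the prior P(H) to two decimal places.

P(H) = 0.05

In odds form, posterior odds = prior odds × likelihood ratio, so prior odds = posterior odds ÷ LR.
Posterior odds = 0.114/(1−0.114) = 0.1287. LR = 0.61/0.25 = 2.4400.
Prior odds = 0.1287/2.4400 = 0.0527, so P(H) = 0.0527/(1+0.0527) ≈ 0.05.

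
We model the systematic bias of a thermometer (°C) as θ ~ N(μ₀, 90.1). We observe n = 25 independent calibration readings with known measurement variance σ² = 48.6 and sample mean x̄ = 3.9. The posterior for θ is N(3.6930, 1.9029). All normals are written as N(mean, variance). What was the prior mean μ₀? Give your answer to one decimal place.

μ₀ = -5.9

The posterior mean is a precision-weighted average: μ_n = (τ₀μ₀ + τ_data·x̄)/(τ₀+τ_data), with τ₀=1/σ₀² and τ_data=n/σ².
Here τ₀ = 1/90.1 = 0.011099 and τ_data = 25/48.6 = 0.514403, so τ_n = 0.525502.
Rearranging for μ₀: μ₀ = (μ_n·τ_n − τ_data·x̄)/τ₀ = (3.6930·0.525502 − 0.514403·3.9) / 0.011099 = -0.065493/0.011099 ≈ -5.9.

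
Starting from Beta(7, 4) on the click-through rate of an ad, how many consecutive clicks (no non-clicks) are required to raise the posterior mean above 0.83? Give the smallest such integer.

k = 13

After k clicks and 0 non-clicks the posterior is Beta(7+k, 4), with mean (7+k)/(7+4+k).
Set (7+k)/(11+k) > 0.83 and solve: k > (0.83·11 − 7)/(1 − 0.83) = 12.529.
The smallest integer exceeding 12.529 is 13.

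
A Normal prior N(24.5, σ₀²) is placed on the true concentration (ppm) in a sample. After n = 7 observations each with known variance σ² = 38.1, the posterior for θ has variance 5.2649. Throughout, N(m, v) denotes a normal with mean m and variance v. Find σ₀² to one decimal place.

σ₀² = 161.0

For the Normal–Normal model with known σ², precisions add: τ_n = τ₀ + n/σ².
So 1/σ₀² = 1/5.2649 − 7/38.1 = 0.189937 − 0.183727 = 0.006210.
Hence σ₀² = 1/0.006210 ≈ 161.0.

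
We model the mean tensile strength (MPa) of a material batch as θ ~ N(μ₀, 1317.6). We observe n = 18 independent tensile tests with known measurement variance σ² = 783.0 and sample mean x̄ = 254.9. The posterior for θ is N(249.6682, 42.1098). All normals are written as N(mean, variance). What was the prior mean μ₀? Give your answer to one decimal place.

The posterior mean is a precision-weighted average: μ_n = (τ₀μ₀ + τ_data·x̄)/(τ₀+τ_data), with τ₀=1/σ₀² and τ_data=n/σ².
Here τ₀ = 1/1317.6 = 0.000759 and τ_data = 18/783.0 = 0.022989, so τ_n = 0.023748.
Rearranging for μ₀: μ₀ = (μ_n·τ_n − τ_data·x̄)/τ₀ = (249.6682·0.023748 − 0.022989·254.9) / 0.000759 = 0.069224/0.000759 ≈ 91.2.

μ₀ = 91.2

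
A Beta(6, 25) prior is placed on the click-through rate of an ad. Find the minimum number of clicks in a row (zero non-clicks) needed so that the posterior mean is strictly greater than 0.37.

k = 9

After k clicks and 0 non-clicks the posterior is Beta(6+k, 25), with mean (6+k)/(6+25+k).
Set (6+k)/(31+k) > 0.37 and solve: k > (0.37·31 − 6)/(1 − 0.37) = 8.683.
The smallest integer exceeding 8.683 is 9, and checking k=9: (15)/(40) = 0.3750 > 0.37.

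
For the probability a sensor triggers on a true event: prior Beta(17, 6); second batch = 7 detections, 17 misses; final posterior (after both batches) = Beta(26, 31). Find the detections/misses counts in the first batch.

Sequential conjugate updates are equivalent to a single update on the pooled data, so total successes = posterior α − prior α and total failures = posterior β − prior β.
Total across both batches: 26−17=9 detections, 31−6=25 misses.
Subtract the second batch: 9−7=2 detections and 25−17=8 misses.

2 detections and 8 misses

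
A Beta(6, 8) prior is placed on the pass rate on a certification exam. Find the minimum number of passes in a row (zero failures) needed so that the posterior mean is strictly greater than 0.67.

k = 11

After k passes and 0 failures the posterior is Beta(6+k, 8), with mean (6+k)/(6+8+k).
Set (6+k)/(14+k) > 0.67 and solve: k > (0.67·14 − 6)/(1 − 0.67) = 10.242.
The smallest integer exceeding 10.242 is 11.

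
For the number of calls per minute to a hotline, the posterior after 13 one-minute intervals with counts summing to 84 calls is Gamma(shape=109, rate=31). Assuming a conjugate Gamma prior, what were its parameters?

Gamma(shape=25, rate=18)

Gamma–Poisson conjugacy: posterior shape = α + Σxᵢ, posterior rate = β + n.
So α = 109 − 84 = 25 and β = 31 − 13 = 18.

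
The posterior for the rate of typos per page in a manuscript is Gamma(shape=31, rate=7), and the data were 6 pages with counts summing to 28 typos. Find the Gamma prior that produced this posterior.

Gamma–Poisson conjugacy: posterior shape = α + Σxᵢ, posterior rate = β + n.
So α = 31 − 28 = 3 and β = 7 − 6 = 1.

Gamma(shape=3, rate=1)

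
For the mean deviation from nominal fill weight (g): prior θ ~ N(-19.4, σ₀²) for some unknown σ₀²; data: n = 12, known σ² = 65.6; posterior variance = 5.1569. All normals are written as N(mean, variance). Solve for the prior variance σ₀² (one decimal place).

σ₀² = 91.0

For the Normal–Normal model with known σ², precisions add: τ_n = τ₀ + n/σ².
So 1/σ₀² = 1/5.1569 − 12/65.6 = 0.193915 − 0.182927 = 0.010988.
Hence σ₀² = 1/0.010988 ≈ 91.0.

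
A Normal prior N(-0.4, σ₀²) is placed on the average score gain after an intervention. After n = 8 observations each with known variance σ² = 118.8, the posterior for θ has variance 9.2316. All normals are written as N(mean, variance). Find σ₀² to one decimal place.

σ₀² = 24.4

Posterior precision equals prior precision plus data precision: 1/σ_n² = 1/σ₀² + n/σ².
So 1/σ₀² = 1/9.2316 − 8/118.8 = 0.108324 − 0.067340 = 0.040984.
Hence σ₀² = 1/0.040984 ≈ 24.4.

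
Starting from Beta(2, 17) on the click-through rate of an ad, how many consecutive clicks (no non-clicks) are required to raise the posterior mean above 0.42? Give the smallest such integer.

k = 11

After k clicks and 0 non-clicks the posterior is Beta(2+k, 17), with mean (2+k)/(2+17+k).
Set (2+k)/(19+k) > 0.42 and solve: k > (0.42·19 − 2)/(1 − 0.42) = 10.310.
The smallest integer exceeding 10.310 is 11, and checking k=11: (13)/(30) = 0.4333 > 0.42.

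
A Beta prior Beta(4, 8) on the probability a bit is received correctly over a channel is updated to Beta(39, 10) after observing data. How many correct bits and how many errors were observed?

Beta is conjugate to the binomial likelihood: posterior = Beta(α+s, β+f).
So s = 39 − 4 = 35 and f = 10 − 8 = 2.

35 correct bits and 2 errors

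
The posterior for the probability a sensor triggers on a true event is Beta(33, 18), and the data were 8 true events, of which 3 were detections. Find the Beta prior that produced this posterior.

Under Beta–binomial conjugacy the posterior parameters are (α+s, β+f).
So α = 33 − 3 = 30 and β = 18 − 5 = 13.

Beta(30, 13)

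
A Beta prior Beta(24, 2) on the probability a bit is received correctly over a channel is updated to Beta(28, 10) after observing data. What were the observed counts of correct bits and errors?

Under Beta–binomial conjugacy the posterior parameters are (a+s, b+f).
Match parameters: s=28−24=4, f=10−2=8.

4 correct bits and 8 errors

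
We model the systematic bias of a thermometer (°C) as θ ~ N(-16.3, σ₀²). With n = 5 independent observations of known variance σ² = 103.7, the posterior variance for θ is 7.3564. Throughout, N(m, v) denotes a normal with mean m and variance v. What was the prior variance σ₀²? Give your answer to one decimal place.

For the Normal–Normal model with known σ², precisions add: τ_n = τ₀ + n/σ².
So 1/σ₀² = 1/7.3564 − 5/103.7 = 0.135936 − 0.048216 = 0.087720.
Hence σ₀² = 1/0.087720 ≈ 11.4.

σ₀² = 11.4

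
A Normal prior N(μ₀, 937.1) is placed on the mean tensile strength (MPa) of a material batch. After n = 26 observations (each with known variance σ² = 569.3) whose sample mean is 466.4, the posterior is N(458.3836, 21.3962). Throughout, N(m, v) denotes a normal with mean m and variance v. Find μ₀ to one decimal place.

With known observation variance, the Normal–Normal posterior has precision τ_n = τ₀ + n/σ² and mean μ_n = (τ₀μ₀ + (n/σ²)x̄)/τ_n.
Here τ₀ = 1/937.1 = 0.001067 and τ_data = 26/569.3 = 0.045670, so τ_n = 0.046737.
Rearranging for μ₀: μ₀ = (μ_n·τ_n − τ_data·x̄)/τ₀ = (458.3836·0.046737 − 0.045670·466.4) / 0.001067 = 0.122986/0.001067 ≈ 115.3.

μ₀ = 115.3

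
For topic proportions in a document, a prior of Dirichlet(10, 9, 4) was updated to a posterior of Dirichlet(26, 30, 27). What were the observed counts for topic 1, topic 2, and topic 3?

counts (16, 21, 23)

For a Dirichlet(α) prior with multinomial counts c, the posterior is Dirichlet(α + c) componentwise.
Counts are posterior − prior componentwise: 26−10=16, 30−9=21, 27−4=23.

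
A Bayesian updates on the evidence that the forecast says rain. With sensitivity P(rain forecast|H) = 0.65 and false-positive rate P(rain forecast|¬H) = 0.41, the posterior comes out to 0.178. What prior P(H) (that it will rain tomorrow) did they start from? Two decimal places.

P(H) = 0.12

Bayes' rule in odds form gives O(H|E) = O(H)·[P(E|H)/P(E|¬H)], hence O(H) = O(H|E)/LR.
Posterior odds = 0.178/(1−0.178) = 0.2165. LR = 0.65/0.41 = 1.5854.
Prior odds = 0.2165/1.5854 = 0.1366, so P(H) = 0.1366/(1+0.1366) ≈ 0.12.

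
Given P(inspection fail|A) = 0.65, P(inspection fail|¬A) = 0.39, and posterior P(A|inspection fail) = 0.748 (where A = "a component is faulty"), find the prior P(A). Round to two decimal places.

P(A) = 0.64

In odds form, posterior odds = prior odds × likelihood ratio, so prior odds = posterior odds ÷ LR.
Posterior odds = 0.748/(1−0.748) = 2.9683. LR = 0.65/0.39 = 1.6667.
Prior odds = 2.9683/1.6667 = 1.7809, so P(A) = 1.7809/(1+1.7809) ≈ 0.64.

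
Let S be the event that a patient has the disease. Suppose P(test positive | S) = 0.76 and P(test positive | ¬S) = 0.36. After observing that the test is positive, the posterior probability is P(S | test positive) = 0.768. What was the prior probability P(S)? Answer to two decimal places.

In odds form, posterior odds = prior odds × likelihood ratio, so prior odds = posterior odds ÷ LR.
Posterior odds = 0.768/(1−0.768) = 3.3103. LR = 0.76/0.36 = 2.1111.
Prior odds = 3.3103/2.1111 = 1.5680, so P(S) = 1.5680/(1+1.5680) ≈ 0.61.

P(S) = 0.61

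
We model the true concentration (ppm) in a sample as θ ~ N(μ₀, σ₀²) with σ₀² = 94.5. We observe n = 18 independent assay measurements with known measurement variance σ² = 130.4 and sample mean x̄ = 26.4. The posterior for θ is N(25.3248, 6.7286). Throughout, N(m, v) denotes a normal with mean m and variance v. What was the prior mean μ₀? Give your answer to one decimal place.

The posterior mean is a precision-weighted average: μ_n = (τ₀μ₀ + τ_data·x̄)/(τ₀+τ_data), with τ₀=1/σ₀² and τ_data=n/σ².
Here τ₀ = 1/94.5 = 0.010582 and τ_data = 18/130.4 = 0.138037, so τ_n = 0.148619.
Rearranging for μ₀: μ₀ = (μ_n·τ_n − τ_data·x̄)/τ₀ = (25.3248·0.148619 − 0.138037·26.4) / 0.010582 = 0.119570/0.010582 ≈ 11.3.

μ₀ = 11.3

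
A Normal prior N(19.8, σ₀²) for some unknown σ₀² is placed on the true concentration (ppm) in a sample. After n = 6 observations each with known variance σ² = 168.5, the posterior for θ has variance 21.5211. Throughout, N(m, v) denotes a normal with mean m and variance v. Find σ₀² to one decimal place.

Posterior precision equals prior precision plus data precision: 1/σ_n² = 1/σ₀² + n/σ².
So 1/σ₀² = 1/21.5211 − 6/168.5 = 0.046466 − 0.035608 = 0.010858.
Hence σ₀² = 1/0.010858 ≈ 92.1.

σ₀² = 92.1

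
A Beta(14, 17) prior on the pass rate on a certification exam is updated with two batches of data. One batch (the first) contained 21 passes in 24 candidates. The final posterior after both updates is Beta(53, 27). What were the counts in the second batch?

18 passes and 7 failures

Sequential conjugate updates are equivalent to a single update on the pooled data, so total successes = posterior α − prior α and total failures = posterior β − prior β.
Total across both batches: 53−14=39 passes, 27−17=10 failures.
Subtract the first batch: 39−21=18 passes and 10−3=7 failures.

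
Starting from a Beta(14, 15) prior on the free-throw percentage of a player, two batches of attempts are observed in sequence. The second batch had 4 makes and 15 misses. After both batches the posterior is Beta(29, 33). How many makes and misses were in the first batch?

11 makes and 3 misses

Sequential conjugate updates are equivalent to a single update on the pooled data, so total successes = posterior α − prior α and total failures = posterior β − prior β.
Total across both batches: 29−14=15 makes, 33−15=18 misses.
Subtract the second batch: 15−4=11 makes and 18−15=3 misses.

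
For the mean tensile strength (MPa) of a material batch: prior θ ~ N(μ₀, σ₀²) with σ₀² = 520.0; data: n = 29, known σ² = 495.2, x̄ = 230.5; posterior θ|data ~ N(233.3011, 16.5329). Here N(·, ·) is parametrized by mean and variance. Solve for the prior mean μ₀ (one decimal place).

μ₀ = 318.6

With known observation variance, the Normal–Normal posterior has precision τ_n = τ₀ + n/σ² and mean μ_n = (τ₀μ₀ + (n/σ²)x̄)/τ_n.
Here τ₀ = 1/520.0 = 0.001923 and τ_data = 29/495.2 = 0.058562, so τ_n = 0.060485.
Rearranging for μ₀: μ₀ = (μ_n·τ_n − τ_data·x̄)/τ₀ = (233.3011·0.060485 − 0.058562·230.5) / 0.001923 = 0.612676/0.001923 ≈ 318.6.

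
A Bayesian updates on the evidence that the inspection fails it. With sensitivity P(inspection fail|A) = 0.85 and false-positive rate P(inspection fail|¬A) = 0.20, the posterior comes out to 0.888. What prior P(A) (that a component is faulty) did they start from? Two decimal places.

In odds form, posterior odds = prior odds × likelihood ratio, so prior odds = posterior odds ÷ LR.
Posterior odds = 0.888/(1−0.888) = 7.9286. LR = 0.85/0.20 = 4.2500.
Prior odds = 7.9286/4.2500 = 1.8656, so P(A) = 1.8656/(1+1.8656) ≈ 0.65.

P(A) = 0.65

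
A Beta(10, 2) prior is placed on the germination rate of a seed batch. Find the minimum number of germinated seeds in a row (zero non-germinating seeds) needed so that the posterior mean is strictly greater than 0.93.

After k germinated seeds and 0 non-germinating seeds the posterior is Beta(10+k, 2), with mean (10+k)/(10+2+k).
Set (10+k)/(12+k) > 0.93 and solve: k > (0.93·12 − 10)/(1 − 0.93) = 16.571.
The smallest integer exceeding 16.571 is 17.

k = 17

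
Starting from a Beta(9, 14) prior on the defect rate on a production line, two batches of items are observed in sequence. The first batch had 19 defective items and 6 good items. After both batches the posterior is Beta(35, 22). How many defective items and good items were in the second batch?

Because Beta–binomial updating is additive in the counts, the combined data contributed (α_post−α_prior, β_post−β_prior) successes and failures.
Total across both batches: 35−9=26 defective items, 22−14=8 good items.
Subtract the first batch: 26−19=7 defective items and 8−6=2 good items.

7 defective items and 2 good items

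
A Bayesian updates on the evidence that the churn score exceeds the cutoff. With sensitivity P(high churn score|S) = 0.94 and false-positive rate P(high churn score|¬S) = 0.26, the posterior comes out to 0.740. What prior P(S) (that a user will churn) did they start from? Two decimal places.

P(S) = 0.44

Bayes' rule in odds form gives O(S|E) = O(S)·[P(E|S)/P(E|¬S)], hence O(S) = O(S|E)/LR.
Posterior odds = 0.740/(1−0.740) = 2.8462. LR = 0.94/0.26 = 3.6154.
Prior odds = 2.8462/3.6154 = 0.7872, so P(S) = 0.7872/(1+0.7872) ≈ 0.44.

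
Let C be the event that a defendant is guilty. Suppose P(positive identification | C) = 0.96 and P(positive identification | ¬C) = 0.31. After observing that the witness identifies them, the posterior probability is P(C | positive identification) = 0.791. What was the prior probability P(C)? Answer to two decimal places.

In odds form, posterior odds = prior odds × likelihood ratio, so prior odds = posterior odds ÷ LR.
Posterior odds = 0.791/(1−0.791) = 3.7847. LR = 0.96/0.31 = 3.0968.
Prior odds = 3.7847/3.0968 = 1.2221, so P(C) = 1.2221/(1+1.2221) ≈ 0.55.

P(C) = 0.55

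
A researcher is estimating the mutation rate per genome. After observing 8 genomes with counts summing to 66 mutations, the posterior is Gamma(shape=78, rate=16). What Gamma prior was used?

Gamma–Poisson conjugacy: posterior shape = α + Σxᵢ, posterior rate = β + n.
So α = 78 − 66 = 12 and β = 16 − 8 = 8.

Gamma(shape=12, rate=8)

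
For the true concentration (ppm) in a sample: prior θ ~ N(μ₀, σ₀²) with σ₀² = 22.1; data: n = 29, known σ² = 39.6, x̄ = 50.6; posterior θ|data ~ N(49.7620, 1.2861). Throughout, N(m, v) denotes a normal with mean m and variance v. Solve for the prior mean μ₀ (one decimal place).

μ₀ = 36.2

With known observation variance, the Normal–Normal posterior has precision τ_n = τ₀ + n/σ² and mean μ_n = (τ₀μ₀ + (n/σ²)x̄)/τ_n.
Here τ₀ = 1/22.1 = 0.045249 and τ_data = 29/39.6 = 0.732323, so τ_n = 0.777572.
Rearranging for μ₀: μ₀ = (μ_n·τ_n − τ_data·x̄)/τ₀ = (49.7620·0.777572 − 0.732323·50.6) / 0.045249 = 1.637994/0.045249 ≈ 36.2.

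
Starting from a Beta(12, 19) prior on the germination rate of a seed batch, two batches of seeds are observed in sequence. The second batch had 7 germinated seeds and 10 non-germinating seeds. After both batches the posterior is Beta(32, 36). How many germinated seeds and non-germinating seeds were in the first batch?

13 germinated seeds and 7 non-germinating seeds

Sequential conjugate updates are equivalent to a single update on the pooled data, so total successes = posterior α − prior α and total failures = posterior β − prior β.
Total across both batches: 32−12=20 germinated seeds, 36−19=17 non-germinating seeds.
Subtract the second batch: 20−7=13 germinated seeds and 17−10=7 non-germinating seeds.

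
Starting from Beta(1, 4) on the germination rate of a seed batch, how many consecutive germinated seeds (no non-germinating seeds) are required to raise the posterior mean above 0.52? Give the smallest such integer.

k = 4

After k germinated seeds and 0 non-germinating seeds the posterior is Beta(1+k, 4), with mean (1+k)/(1+4+k).
Set (1+k)/(5+k) > 0.52 and solve: k > (0.52·5 − 1)/(1 − 0.52) = 3.333.
The smallest integer exceeding 3.333 is 4.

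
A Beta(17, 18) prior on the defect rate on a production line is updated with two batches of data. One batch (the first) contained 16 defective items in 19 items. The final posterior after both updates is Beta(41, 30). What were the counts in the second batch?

8 defective items and 9 good items

Because Beta–binomial updating is additive in the counts, the combined data contributed (α_post−α_prior, β_post−β_prior) successes and failures.
Total across both batches: 41−17=24 defective items, 30−18=12 good items.
Subtract the first batch: 24−16=8 defective items and 12−3=9 good items.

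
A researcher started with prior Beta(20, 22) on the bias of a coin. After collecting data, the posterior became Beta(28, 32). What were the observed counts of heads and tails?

Under Beta–binomial conjugacy the posterior parameters are (a+s, b+f).
So s = 28 − 20 = 8 and f = 32 − 22 = 10.

8 heads and 10 tails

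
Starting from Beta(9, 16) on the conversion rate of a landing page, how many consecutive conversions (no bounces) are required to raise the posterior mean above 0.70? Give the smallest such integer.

After k conversions and 0 bounces the posterior is Beta(9+k, 16), with mean (9+k)/(9+16+k).
Set (9+k)/(25+k) > 0.70 and solve: k > (0.70·25 − 9)/(1 − 0.70) = 28.333.
The smallest integer exceeding 28.333 is 29, and checking k=29: (38)/(54) = 0.7037 > 0.70.

k = 29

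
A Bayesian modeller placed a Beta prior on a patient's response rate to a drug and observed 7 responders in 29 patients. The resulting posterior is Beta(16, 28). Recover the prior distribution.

Beta(9, 6)

Beta is conjugate to the binomial likelihood: posterior = Beta(α+s, β+f).
Subtract the data counts: 16−7=9, 28−22=6.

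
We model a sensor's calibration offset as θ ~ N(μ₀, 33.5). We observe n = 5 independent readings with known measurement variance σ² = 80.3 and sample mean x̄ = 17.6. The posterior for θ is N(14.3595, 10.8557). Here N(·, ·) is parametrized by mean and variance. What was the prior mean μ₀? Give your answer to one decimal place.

μ₀ = 7.6

The posterior mean is a precision-weighted average: μ_n = (τ₀μ₀ + τ_data·x̄)/(τ₀+τ_data), with τ₀=1/σ₀² and τ_data=n/σ².
Here τ₀ = 1/33.5 = 0.029851 and τ_data = 5/80.3 = 0.062267, so τ_n = 0.092118.
Rearranging for μ₀: μ₀ = (μ_n·τ_n − τ_data·x̄)/τ₀ = (14.3595·0.092118 − 0.062267·17.6) / 0.029851 = 0.226869/0.029851 ≈ 7.6.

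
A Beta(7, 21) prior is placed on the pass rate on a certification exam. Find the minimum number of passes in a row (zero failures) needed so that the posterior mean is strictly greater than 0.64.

After k passes and 0 failures the posterior is Beta(7+k, 21), with mean (7+k)/(7+21+k).
Set (7+k)/(28+k) > 0.64 and solve: k > (0.64·28 − 7)/(1 − 0.64) = 30.333.
The smallest integer exceeding 30.333 is 31, and checking k=31: (38)/(59) = 0.6441 > 0.64.

k = 31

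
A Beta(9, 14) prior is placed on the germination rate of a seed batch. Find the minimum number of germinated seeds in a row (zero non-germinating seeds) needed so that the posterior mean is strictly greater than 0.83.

After k germinated seeds and 0 non-germinating seeds the posterior is Beta(9+k, 14), with mean (9+k)/(9+14+k).
Set (9+k)/(23+k) > 0.83 and solve: k > (0.83·23 − 9)/(1 − 0.83) = 59.353.
The smallest integer exceeding 59.353 is 60.

k = 60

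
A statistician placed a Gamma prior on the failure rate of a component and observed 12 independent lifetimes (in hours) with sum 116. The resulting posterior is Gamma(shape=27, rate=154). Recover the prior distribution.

Gamma–exponential conjugacy: posterior shape = α + n, posterior rate = β + Σtᵢ.
So α = 27 − 12 = 15 and β = 154 − 116 = 38.

Gamma(shape=15, rate=38)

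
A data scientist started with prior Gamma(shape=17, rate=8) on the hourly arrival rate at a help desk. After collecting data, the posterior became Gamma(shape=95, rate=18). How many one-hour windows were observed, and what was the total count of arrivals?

A Gamma(α, β) prior (rate parametrization) on a Poisson rate with n observations summing to S gives posterior Gamma(α+S, β+n).
Matching: Σxᵢ = 95 − 17 = 78 and n = 18 − 8 = 10.

n = 10 one-hour windows with total 78 arrivals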